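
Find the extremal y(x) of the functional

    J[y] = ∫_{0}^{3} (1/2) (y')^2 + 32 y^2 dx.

The Lagrangian is L = (1/2) (y')^2 + 32 y^2.
Compute ∂L/∂y = 64y, ∂L/∂y' = y'.
The Euler-Lagrange equation d/dx(∂L/∂y') − ∂L/∂y = 0 reduces to
    y'' − 64 y = 0.
Its general solution is
    y(x) = A e^(8x) + B e^(−8x),
with A, B fixed by the endpoint conditions.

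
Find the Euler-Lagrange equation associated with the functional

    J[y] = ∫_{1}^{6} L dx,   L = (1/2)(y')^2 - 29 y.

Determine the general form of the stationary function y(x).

The Lagrangian is L = (1/2)(y')^2 - 29 y.
∂L/∂y = -29.
∂L/∂y' = y'.
The Euler-Lagrange equation d/dx(∂L/∂y') − ∂L/∂y = 0 becomes:
    y'' + 29 = 0
General solution: y(x) = -(29/2) x^2 + A x + B, where A and B are arbitrary constants fixed by the endpoint conditions.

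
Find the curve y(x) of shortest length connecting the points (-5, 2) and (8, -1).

Arc-length functional: J[y] = ∫ sqrt(1 + (y')^2) dx.
Lagrangian L = sqrt(1 + (y')^2) has no explicit y dependence, so ∂L/∂y = 0 and the Euler-Lagrange equation gives
    d/dx( y' / sqrt(1 + (y')^2) ) = 0  ⇒  y' / sqrt(1 + (y')^2) = const.
Hence y' is constant, so y(x) is affine.
Fitting the endpoints (-5, 2) and (8, -1):
    slope m = ((-1) − 2) / (8 − (-5)) = -3/13,
    intercept c = 2 − m·(-5) = 11/13.
Extremal: y(x) = (-3/13) x + 11/13.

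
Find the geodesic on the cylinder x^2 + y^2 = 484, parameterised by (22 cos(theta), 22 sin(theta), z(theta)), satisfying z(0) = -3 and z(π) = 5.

Parameterise the cylinder of radius R = 22 as
    r(θ) = (22 cos θ, 22 sin θ, z(θ)).
The arc-length element is
    ds = sqrt(484 + (dz/dθ)^2) dθ,
so the Lagrangian is L = sqrt(484 + z'^2).
L depends on z' only, not on z or θ, so ∂L/∂z = 0 and
    ∂L/∂z' = z' / sqrt(484 + z'^2).
The Euler-Lagrange equation gives
    d/dθ( z' / sqrt(484 + z'^2) ) = 0,
so z' is constant. Integrating once:
    z(θ) = a θ + b,
a helix on the cylinder (a straight line when the cylinder is unrolled). The constants a, b are determined by the endpoint conditions.
With endpoint conditions z(0) = -3 and z(π) = 5: from z(0) = b we get b = -3, and a·π + -3 = 5 gives a = 8/π, so
    z(θ) = (8/π) θ − 3.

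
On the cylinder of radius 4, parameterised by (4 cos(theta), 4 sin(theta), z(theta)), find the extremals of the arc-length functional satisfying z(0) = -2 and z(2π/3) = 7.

Parameterise the cylinder of radius R = 4 as
    r(θ) = (4 cos θ, 4 sin θ, z(θ)).
The arc-length element is
    ds = sqrt(16 + (dz/dθ)^2) dθ,
so the Lagrangian is L = sqrt(16 + z'^2).
L depends on z' only, not on z or θ, so ∂L/∂z = 0 and
    ∂L/∂z' = z' / sqrt(16 + z'^2).
The Euler-Lagrange equation gives
    d/dθ( z' / sqrt(16 + z'^2) ) = 0,
so z' is constant. Integrating once:
    z(θ) = a θ + b,
a helix on the cylinder (a straight line when the cylinder is unrolled). The constants a, b are determined by the endpoint conditions.
With endpoint conditions z(0) = -2 and z(2π/3) = 7: from z(0) = b we get b = -2, and a·2π/3 + -2 = 7 gives a = 27/(2π), so
    z(θ) = (27/(2π)) θ − 2.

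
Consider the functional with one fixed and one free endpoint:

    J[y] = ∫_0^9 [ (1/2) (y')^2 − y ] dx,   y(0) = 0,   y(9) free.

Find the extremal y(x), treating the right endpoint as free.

The Lagrangian L = (1/2) (y')^2 − y gives
    ∂L/∂y = −1,   ∂L/∂y' = y'.
Euler-Lagrange: d/dx(y') − (−1) = 0, i.e. y'' + 1 = 0, so
    y(x) = −(1/2) x^2 + C1 x + C2.
Fixed left endpoint y(0) = 0 ⇒ C2 = 0.
The right endpoint x = 9 is free, so the natural (transversality) condition is ∂L/∂y' |_{x=9} = 0, i.e. y'(9) = 0.
Compute y'(x) = −1 x + C1, so y'(9) = −9 + C1 = 0 ⇒ C1 = 9.
Therefore the extremal is
    y(x) = −x^2/2 + 9 x.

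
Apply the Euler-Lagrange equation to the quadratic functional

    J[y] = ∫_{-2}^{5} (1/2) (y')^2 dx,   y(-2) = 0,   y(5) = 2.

The Lagrangian is L = (1/2) (y')^2.
Compute ∂L/∂y = 0, ∂L/∂y' = y'.
The Euler-Lagrange equation d/dx(∂L/∂y') − ∂L/∂y = 0 reduces to
    y'' = 0.
Its general solution is
    y(x) = A x + B,
with A, B fixed by the endpoint conditions.
Applying the endpoint conditions y(-2) = 0 and y(5) = 2: solve A·-2 + B = 0 and A·5 + B = 2. Subtracting gives A(5 − -2) = 2 − 0, so A = 2/7, and B = 0 − A·-2 = 4/7. Therefore
    y(x) = (2/7) x + 4/7.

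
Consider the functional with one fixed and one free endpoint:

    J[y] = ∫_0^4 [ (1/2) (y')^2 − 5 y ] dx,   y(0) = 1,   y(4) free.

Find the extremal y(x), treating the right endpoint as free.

The Lagrangian L = (1/2) (y')^2 − 5 y gives
    ∂L/∂y = −5,   ∂L/∂y' = y'.
Euler-Lagrange: d/dx(y') − (−5) = 0, i.e. y'' + 5 = 0, so
    y(x) = −(5/2) x^2 + C1 x + C2.
Fixed left endpoint y(0) = 1 ⇒ C2 = 1.
The right endpoint x = 4 is free, so the natural (transversality) condition is ∂L/∂y' |_{x=4} = 0, i.e. y'(4) = 0.
Compute y'(x) = −5 x + C1, so y'(4) = −20 + C1 = 0 ⇒ C1 = 20.
Therefore the extremal is
    y(x) = −(5/2) x^2 + 20 x + 1.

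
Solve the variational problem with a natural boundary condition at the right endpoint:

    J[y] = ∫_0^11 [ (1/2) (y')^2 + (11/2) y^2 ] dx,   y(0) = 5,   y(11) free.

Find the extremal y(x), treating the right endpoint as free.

The Lagrangian L = (1/2) (y')^2 + (11/2) y^2 gives
    ∂L/∂y = 11 y,   ∂L/∂y' = y'.
Euler-Lagrange: y'' − 11 y = 0.
With k = sqrt(11), the general solution is
    y(x) = A cosh(sqrt(11) x) + B sinh(sqrt(11) x).
Fixed left endpoint y(0) = 5 ⇒ A = 5.
The right endpoint x = 11 is free, so the natural (transversality) condition is ∂L/∂y' |_{x=11} = 0, i.e. y'(11) = 0.
Compute y'(x) = A k sinh(k x) + B k cosh(k x), so
    y'(11) = A k sinh(k·11) + B k cosh(k·11) = 0
    ⇒ B = −A tanh(k·11) = − 5 tanh(sqrt(11)·11).
Therefore the extremal is
    y(x) = 5 cosh(sqrt(11) x) − 5 tanh(sqrt(11)·11) sinh(sqrt(11) x).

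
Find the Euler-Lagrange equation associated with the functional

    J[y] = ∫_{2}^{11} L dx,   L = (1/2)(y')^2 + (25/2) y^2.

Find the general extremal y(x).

The Lagrangian is L = (1/2)(y')^2 + (25/2) y^2.
∂L/∂y = 25y.
∂L/∂y' = y'.
The Euler-Lagrange equation d/dx(∂L/∂y') − ∂L/∂y = 0 becomes:
    y'' - 25 y = 0
General solution: y(x) = A e^(5x) + B e^(-5x), where A and B are arbitrary constants fixed by the endpoint conditions.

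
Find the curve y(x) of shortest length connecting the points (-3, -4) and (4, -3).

Arc-length functional: J[y] = ∫ sqrt(1 + (y')^2) dx.
Lagrangian L = sqrt(1 + (y')^2) has no explicit y dependence, so ∂L/∂y = 0 and the Euler-Lagrange equation gives
    d/dx( y' / sqrt(1 + (y')^2) ) = 0  ⇒  y' / sqrt(1 + (y')^2) = const.
Hence y' is constant, so y(x) is affine.
Fitting the endpoints (-3, -4) and (4, -3):
    slope m = ((-3) − (-4)) / (4 − (-3)) = 1/7,
    intercept c = (-4) − m·(-3) = -25/7.
Extremal: y(x) = (1/7) x - 25/7.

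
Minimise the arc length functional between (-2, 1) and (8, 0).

Arc-length functional: J[y] = ∫ sqrt(1 + (y')^2) dx.
Lagrangian L = sqrt(1 + (y')^2) has no explicit y dependence, so ∂L/∂y = 0 and the Euler-Lagrange equation gives
    d/dx( y' / sqrt(1 + (y')^2) ) = 0  ⇒  y' / sqrt(1 + (y')^2) = const.
Hence y' is constant, so y(x) is affine.
Fitting the endpoints (-2, 1) and (8, 0):
    slope m = (0 − 1) / (8 − (-2)) = -1/10,
    intercept c = 1 − m·(-2) = 4/5.
Extremal: y(x) = (-1/10) x + 4/5.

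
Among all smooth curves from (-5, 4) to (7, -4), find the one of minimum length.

Arc-length functional: J[y] = ∫ sqrt(1 + (y')^2) dx.
Lagrangian L = sqrt(1 + (y')^2) has no explicit y dependence, so ∂L/∂y = 0 and the Euler-Lagrange equation gives
    d/dx( y' / sqrt(1 + (y')^2) ) = 0  ⇒  y' / sqrt(1 + (y')^2) = const.
Hence y' is constant, so y(x) is affine.
Fitting the endpoints (-5, 4) and (7, -4):
    slope m = ((-4) − 4) / (7 − (-5)) = -2/3,
    intercept c = 4 − m·(-5) = 2/3.
Extremal: y(x) = (-2/3) x + 2/3.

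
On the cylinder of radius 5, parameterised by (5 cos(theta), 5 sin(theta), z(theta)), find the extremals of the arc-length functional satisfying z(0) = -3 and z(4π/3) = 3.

Parameterise the cylinder of radius R = 5 as
    r(θ) = (5 cos θ, 5 sin θ, z(θ)).
The arc-length element is
    ds = sqrt(25 + (dz/dθ)^2) dθ,
so the Lagrangian is L = sqrt(25 + z'^2).
L depends on z' only, not on z or θ, so ∂L/∂z = 0 and
    ∂L/∂z' = z' / sqrt(25 + z'^2).
The Euler-Lagrange equation gives
    d/dθ( z' / sqrt(25 + z'^2) ) = 0,
so z' is constant. Integrating once:
    z(θ) = a θ + b,
a helix on the cylinder (a straight line when the cylinder is unrolled). The constants a, b are determined by the endpoint conditions.
With endpoint conditions z(0) = -3 and z(4π/3) = 3: from z(0) = b we get b = -3, and a·4π/3 + -3 = 3 gives a = 9/(2π), so
    z(θ) = (9/(2π)) θ − 3.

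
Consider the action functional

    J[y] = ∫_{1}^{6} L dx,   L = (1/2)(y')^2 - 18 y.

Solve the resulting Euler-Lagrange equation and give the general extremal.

The Lagrangian is L = (1/2)(y')^2 - 18 y.
∂L/∂y = -18.
∂L/∂y' = y'.
The Euler-Lagrange equation d/dx(∂L/∂y') − ∂L/∂y = 0 becomes:
    y'' + 18 = 0
General solution: y(x) = -9 x^2 + A x + B, where A and B are arbitrary constants fixed by the endpoint conditions.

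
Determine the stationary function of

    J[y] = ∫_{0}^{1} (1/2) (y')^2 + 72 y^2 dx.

The Lagrangian is L = (1/2) (y')^2 + 72 y^2.
Compute ∂L/∂y = 144y, ∂L/∂y' = y'.
The Euler-Lagrange equation d/dx(∂L/∂y') − ∂L/∂y = 0 reduces to
    y'' − 144 y = 0.
Its general solution is
    y(x) = A e^(12x) + B e^(−12x),
with A, B fixed by the endpoint conditions.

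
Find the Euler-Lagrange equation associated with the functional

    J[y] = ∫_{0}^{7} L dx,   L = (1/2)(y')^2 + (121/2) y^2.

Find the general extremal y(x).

The Lagrangian is L = (1/2)(y')^2 + (121/2) y^2.
∂L/∂y = 121y.
∂L/∂y' = y'.
The Euler-Lagrange equation d/dx(∂L/∂y') − ∂L/∂y = 0 becomes:
    y'' - 121 y = 0
General solution: y(x) = A e^(11x) + B e^(-11x), where A and B are arbitrary constants fixed by the endpoint conditions.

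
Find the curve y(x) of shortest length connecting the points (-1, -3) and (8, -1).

Arc-length functional: J[y] = ∫ sqrt(1 + (y')^2) dx.
Lagrangian L = sqrt(1 + (y')^2) has no explicit y dependence, so ∂L/∂y = 0 and the Euler-Lagrange equation gives
    d/dx( y' / sqrt(1 + (y')^2) ) = 0  ⇒  y' / sqrt(1 + (y')^2) = const.
Hence y' is constant, so y(x) is affine.
Fitting the endpoints (-1, -3) and (8, -1):
    slope m = ((-1) − (-3)) / (8 − (-1)) = 2/9,
    intercept c = (-3) − m·(-1) = -25/9.
Extremal: y(x) = (2/9) x - 25/9.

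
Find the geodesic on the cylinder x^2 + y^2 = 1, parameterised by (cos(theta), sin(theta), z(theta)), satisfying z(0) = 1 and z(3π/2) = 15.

Parameterise the cylinder of radius R = 1 as
    r(θ) = (cos θ, sin θ, z(θ)).
The arc-length element is
    ds = sqrt(1 + (dz/dθ)^2) dθ,
so the Lagrangian is L = sqrt(1 + z'^2).
L depends on z' only, not on z or θ, so ∂L/∂z = 0 and
    ∂L/∂z' = z' / sqrt(1 + z'^2).
The Euler-Lagrange equation gives
    d/dθ( z' / sqrt(1 + z'^2) ) = 0,
so z' is constant. Integrating once:
    z(θ) = a θ + b,
a helix on the cylinder (a straight line when the cylinder is unrolled). The constants a, b are determined by the endpoint conditions.
With endpoint conditions z(0) = 1 and z(3π/2) = 15: from z(0) = b we get b = 1, and a·3π/2 + 1 = 15 gives a = 28/(3π), so
    z(θ) = (28/(3π)) θ + 1.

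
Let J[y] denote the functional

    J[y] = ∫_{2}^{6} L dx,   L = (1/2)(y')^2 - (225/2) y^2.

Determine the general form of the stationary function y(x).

The Lagrangian is L = (1/2)(y')^2 - (225/2) y^2.
∂L/∂y = -225y.
∂L/∂y' = y'.
The Euler-Lagrange equation d/dx(∂L/∂y') − ∂L/∂y = 0 becomes:
    y'' + 225 y = 0
General solution: y(x) = A sin(15x) + B cos(15x), where A and B are arbitrary constants fixed by the endpoint conditions.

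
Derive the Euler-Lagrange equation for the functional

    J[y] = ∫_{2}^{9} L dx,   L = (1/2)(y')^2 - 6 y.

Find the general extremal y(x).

The Lagrangian is L = (1/2)(y')^2 - 6 y.
∂L/∂y = -6.
∂L/∂y' = y'.
The Euler-Lagrange equation d/dx(∂L/∂y') − ∂L/∂y = 0 becomes:
    y'' + 6 = 0
General solution: y(x) = -3 x^2 + A x + B, where A and B are arbitrary constants fixed by the endpoint conditions.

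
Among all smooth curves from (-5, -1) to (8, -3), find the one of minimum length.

Arc-length functional: J[y] = ∫ sqrt(1 + (y')^2) dx.
Lagrangian L = sqrt(1 + (y')^2) has no explicit y dependence, so ∂L/∂y = 0 and the Euler-Lagrange equation gives
    d/dx( y' / sqrt(1 + (y')^2) ) = 0  ⇒  y' / sqrt(1 + (y')^2) = const.
Hence y' is constant, so y(x) is affine.
Fitting the endpoints (-5, -1) and (8, -3):
    slope m = ((-3) − (-1)) / (8 − (-5)) = -2/13,
    intercept c = (-1) − m·(-5) = -23/13.
Extremal: y(x) = (-2/13) x - 23/13.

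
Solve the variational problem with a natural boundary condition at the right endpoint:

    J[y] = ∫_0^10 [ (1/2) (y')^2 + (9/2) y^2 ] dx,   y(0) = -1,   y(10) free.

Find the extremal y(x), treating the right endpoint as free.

The Lagrangian L = (1/2) (y')^2 + (9/2) y^2 gives
    ∂L/∂y = 9 y,   ∂L/∂y' = y'.
Euler-Lagrange: y'' − 9 y = 0.
With k = 3, the general solution is
    y(x) = A cosh(3 x) + B sinh(3 x).
Fixed left endpoint y(0) = -1 ⇒ A = -1.
The right endpoint x = 10 is free, so the natural (transversality) condition is ∂L/∂y' |_{x=10} = 0, i.e. y'(10) = 0.
Compute y'(x) = A k sinh(k x) + B k cosh(k x), so
    y'(10) = A k sinh(k·10) + B k cosh(k·10) = 0
    ⇒ B = −A tanh(k·10) = tanh(3·10).
Therefore the extremal is
    y(x) = −cosh(3 x) + tanh(3·10) sinh(3 x).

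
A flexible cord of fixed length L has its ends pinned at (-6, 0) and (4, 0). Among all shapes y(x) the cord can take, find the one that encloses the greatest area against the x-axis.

Set up the augmented Lagrangian using a multiplier λ for the length constraint:
    F(y, y') = y − λ sqrt(1 + y'^2).
F has no explicit x dependence, so the Beltrami identity yields a first integral
    F − y' ∂F/∂y' = C.
Compute ∂F/∂y' = −λ y' / sqrt(1 + y'^2). Then
    y − λ sqrt(1 + y'^2) + λ y'^2 / sqrt(1 + y'^2) = C
    ⇒  y − λ / sqrt(1 + y'^2) = C.
Solving for y' and integrating gives
    (x − a)^2 + (y − b)^2 = λ^2,
a circular arc of radius λ. The constants a, b are determined by the endpoint conditions y(-6) = y(4) = 0, and λ is fixed implicitly by the length constraint
    ∫_{-6}^{4} sqrt(1 + y'^2) dx = L.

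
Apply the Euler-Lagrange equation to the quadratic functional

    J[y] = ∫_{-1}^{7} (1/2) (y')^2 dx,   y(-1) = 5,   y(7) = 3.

The Lagrangian is L = (1/2) (y')^2.
Compute ∂L/∂y = 0, ∂L/∂y' = y'.
The Euler-Lagrange equation d/dx(∂L/∂y') − ∂L/∂y = 0 reduces to
    y'' = 0.
Its general solution is
    y(x) = A x + B,
with A, B fixed by the endpoint conditions.
Applying the endpoint conditions y(-1) = 5 and y(7) = 3: solve A·-1 + B = 5 and A·7 + B = 3. Subtracting gives A(7 − -1) = 3 − 5, so A = -1/4, and B = 5 − A·-1 = 19/4. Therefore
    y(x) = (-1/4) x + 19/4.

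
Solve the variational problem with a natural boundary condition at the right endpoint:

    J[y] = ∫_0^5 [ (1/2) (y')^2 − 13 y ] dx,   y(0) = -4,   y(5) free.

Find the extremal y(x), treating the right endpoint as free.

The Lagrangian L = (1/2) (y')^2 − 13 y gives
    ∂L/∂y = −13,   ∂L/∂y' = y'.
Euler-Lagrange: d/dx(y') − (−13) = 0, i.e. y'' + 13 = 0, so
    y(x) = −(13/2) x^2 + C1 x + C2.
Fixed left endpoint y(0) = -4 ⇒ C2 = -4.
The right endpoint x = 5 is free, so the natural (transversality) condition is ∂L/∂y' |_{x=5} = 0, i.e. y'(5) = 0.
Compute y'(x) = −13 x + C1, so y'(5) = −65 + C1 = 0 ⇒ C1 = 65.
Therefore the extremal is
    y(x) = −(13/2) x^2 + 65 x − 4.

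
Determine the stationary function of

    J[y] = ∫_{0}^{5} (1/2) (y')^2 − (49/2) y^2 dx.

The Lagrangian is L = (1/2) (y')^2 − (49/2) y^2.
Compute ∂L/∂y = -49y, ∂L/∂y' = y'.
The Euler-Lagrange equation d/dx(∂L/∂y') − ∂L/∂y = 0 reduces to
    y'' + 49 y = 0.
Its general solution is
    y(x) = A sin(7x) + B cos(7x),
with A, B fixed by the endpoint conditions.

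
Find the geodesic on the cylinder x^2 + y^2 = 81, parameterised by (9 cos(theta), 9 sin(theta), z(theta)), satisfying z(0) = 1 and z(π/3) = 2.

Parameterise the cylinder of radius R = 9 as
    r(θ) = (9 cos θ, 9 sin θ, z(θ)).
The arc-length element is
    ds = sqrt(81 + (dz/dθ)^2) dθ,
so the Lagrangian is L = sqrt(81 + z'^2).
L depends on z' only, not on z or θ, so ∂L/∂z = 0 and
    ∂L/∂z' = z' / sqrt(81 + z'^2).
The Euler-Lagrange equation gives
    d/dθ( z' / sqrt(81 + z'^2) ) = 0,
so z' is constant. Integrating once:
    z(θ) = a θ + b,
a helix on the cylinder (a straight line when the cylinder is unrolled). The constants a, b are determined by the endpoint conditions.
With endpoint conditions z(0) = 1 and z(π/3) = 2: from z(0) = b we get b = 1, and a·π/3 + 1 = 2 gives a = 3/π, so
    z(θ) = (3/π) θ + 1.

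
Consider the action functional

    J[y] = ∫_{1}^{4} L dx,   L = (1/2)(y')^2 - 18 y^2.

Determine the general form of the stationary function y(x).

The Lagrangian is L = (1/2)(y')^2 - 18 y^2.
∂L/∂y = -36y.
∂L/∂y' = y'.
The Euler-Lagrange equation d/dx(∂L/∂y') − ∂L/∂y = 0 becomes:
    y'' + 36 y = 0
General solution: y(x) = A sin(6x) + B cos(6x), where A and B are arbitrary constants fixed by the endpoint conditions.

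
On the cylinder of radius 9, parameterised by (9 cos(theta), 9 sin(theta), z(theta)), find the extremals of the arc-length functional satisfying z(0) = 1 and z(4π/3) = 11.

Parameterise the cylinder of radius R = 9 as
    r(θ) = (9 cos θ, 9 sin θ, z(θ)).
The arc-length element is
    ds = sqrt(81 + (dz/dθ)^2) dθ,
so the Lagrangian is L = sqrt(81 + z'^2).
L depends on z' only, not on z or θ, so ∂L/∂z = 0 and
    ∂L/∂z' = z' / sqrt(81 + z'^2).
The Euler-Lagrange equation gives
    d/dθ( z' / sqrt(81 + z'^2) ) = 0,
so z' is constant. Integrating once:
    z(θ) = a θ + b,
a helix on the cylinder (a straight line when the cylinder is unrolled). The constants a, b are determined by the endpoint conditions.
With endpoint conditions z(0) = 1 and z(4π/3) = 11: from z(0) = b we get b = 1, and a·4π/3 + 1 = 11 gives a = 15/(2π), so
    z(θ) = (15/(2π)) θ + 1.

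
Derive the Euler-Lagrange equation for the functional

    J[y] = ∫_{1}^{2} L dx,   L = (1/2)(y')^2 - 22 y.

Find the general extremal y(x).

The Lagrangian is L = (1/2)(y')^2 - 22 y.
∂L/∂y = -22.
∂L/∂y' = y'.
The Euler-Lagrange equation d/dx(∂L/∂y') − ∂L/∂y = 0 becomes:
    y'' + 22 = 0
General solution: y(x) = -11 x^2 + A x + B, where A and B are arbitrary constants fixed by the endpoint conditions.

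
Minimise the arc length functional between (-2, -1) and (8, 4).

Arc-length functional: J[y] = ∫ sqrt(1 + (y')^2) dx.
Lagrangian L = sqrt(1 + (y')^2) has no explicit y dependence, so ∂L/∂y = 0 and the Euler-Lagrange equation gives
    d/dx( y' / sqrt(1 + (y')^2) ) = 0  ⇒  y' / sqrt(1 + (y')^2) = const.
Hence y' is constant, so y(x) is affine.
Fitting the endpoints (-2, -1) and (8, 4):
    slope m = (4 − (-1)) / (8 − (-2)) = 1/2,
    intercept c = (-1) − m·(-2) = 0.
Extremal: y(x) = (1/2) x.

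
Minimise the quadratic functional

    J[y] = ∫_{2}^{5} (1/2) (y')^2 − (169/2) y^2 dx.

The Lagrangian is L = (1/2) (y')^2 − (169/2) y^2.
Compute ∂L/∂y = -169y, ∂L/∂y' = y'.
The Euler-Lagrange equation d/dx(∂L/∂y') − ∂L/∂y = 0 reduces to
    y'' + 169 y = 0.
Its general solution is
    y(x) = A sin(13x) + B cos(13x),
with A, B fixed by the endpoint conditions.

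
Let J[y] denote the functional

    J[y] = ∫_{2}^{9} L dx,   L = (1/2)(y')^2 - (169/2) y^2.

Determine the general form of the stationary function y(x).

The Lagrangian is L = (1/2)(y')^2 - (169/2) y^2.
∂L/∂y = -169y.
∂L/∂y' = y'.
The Euler-Lagrange equation d/dx(∂L/∂y') − ∂L/∂y = 0 becomes:
    y'' + 169 y = 0
General solution: y(x) = A sin(13x) + B cos(13x), where A and B are arbitrary constants fixed by the endpoint conditions.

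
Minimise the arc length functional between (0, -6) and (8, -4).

Arc-length functional: J[y] = ∫ sqrt(1 + (y')^2) dx.
Lagrangian L = sqrt(1 + (y')^2) has no explicit y dependence, so ∂L/∂y = 0 and the Euler-Lagrange equation gives
    d/dx( y' / sqrt(1 + (y')^2) ) = 0  ⇒  y' / sqrt(1 + (y')^2) = const.
Hence y' is constant, so y(x) is affine.
Fitting the endpoints (0, -6) and (8, -4):
    slope m = ((-4) − (-6)) / (8 − 0) = 1/4,
    intercept c = (-6) − m·0 = -6.
Extremal: y(x) = (1/4) x - 6.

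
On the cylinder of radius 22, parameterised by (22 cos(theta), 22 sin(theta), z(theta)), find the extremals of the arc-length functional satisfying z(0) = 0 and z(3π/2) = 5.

Parameterise the cylinder of radius R = 22 as
    r(θ) = (22 cos θ, 22 sin θ, z(θ)).
The arc-length element is
    ds = sqrt(484 + (dz/dθ)^2) dθ,
so the Lagrangian is L = sqrt(484 + z'^2).
L depends on z' only, not on z or θ, so ∂L/∂z = 0 and
    ∂L/∂z' = z' / sqrt(484 + z'^2).
The Euler-Lagrange equation gives
    d/dθ( z' / sqrt(484 + z'^2) ) = 0,
so z' is constant. Integrating once:
    z(θ) = a θ + b,
a helix on the cylinder (a straight line when the cylinder is unrolled). The constants a, b are determined by the endpoint conditions.
With endpoint conditions z(0) = 0 and z(3π/2) = 5: from z(0) = b we get b = 0, and a·3π/2 + 0 = 5 gives a = 10/(3π), so
    z(θ) = (10/(3π)) θ.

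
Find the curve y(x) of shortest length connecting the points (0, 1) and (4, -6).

Arc-length functional: J[y] = ∫ sqrt(1 + (y')^2) dx.
Lagrangian L = sqrt(1 + (y')^2) has no explicit y dependence, so ∂L/∂y = 0 and the Euler-Lagrange equation gives
    d/dx( y' / sqrt(1 + (y')^2) ) = 0  ⇒  y' / sqrt(1 + (y')^2) = const.
Hence y' is constant, so y(x) is affine.
Fitting the endpoints (0, 1) and (4, -6):
    slope m = ((-6) − 1) / (4 − 0) = -7/4,
    intercept c = 1 − m·0 = 1.
Extremal: y(x) = (-7/4) x + 1.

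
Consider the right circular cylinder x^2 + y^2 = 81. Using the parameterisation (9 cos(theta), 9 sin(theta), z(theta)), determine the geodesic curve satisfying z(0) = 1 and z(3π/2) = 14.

Parameterise the cylinder of radius R = 9 as
    r(θ) = (9 cos θ, 9 sin θ, z(θ)).
The arc-length element is
    ds = sqrt(81 + (dz/dθ)^2) dθ,
so the Lagrangian is L = sqrt(81 + z'^2).
L depends on z' only, not on z or θ, so ∂L/∂z = 0 and
    ∂L/∂z' = z' / sqrt(81 + z'^2).
The Euler-Lagrange equation gives
    d/dθ( z' / sqrt(81 + z'^2) ) = 0,
so z' is constant. Integrating once:
    z(θ) = a θ + b,
a helix on the cylinder (a straight line when the cylinder is unrolled). The constants a, b are determined by the endpoint conditions.
With endpoint conditions z(0) = 1 and z(3π/2) = 14: from z(0) = b we get b = 1, and a·3π/2 + 1 = 14 gives a = 26/(3π), so
    z(θ) = (26/(3π)) θ + 1.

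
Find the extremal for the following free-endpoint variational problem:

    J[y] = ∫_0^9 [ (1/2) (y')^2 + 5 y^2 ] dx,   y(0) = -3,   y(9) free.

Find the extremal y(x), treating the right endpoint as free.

The Lagrangian L = (1/2) (y')^2 + 5 y^2 gives
    ∂L/∂y = 10 y,   ∂L/∂y' = y'.
Euler-Lagrange: y'' − 10 y = 0.
With k = sqrt(10), the general solution is
    y(x) = A cosh(sqrt(10) x) + B sinh(sqrt(10) x).
Fixed left endpoint y(0) = -3 ⇒ A = -3.
The right endpoint x = 9 is free, so the natural (transversality) condition is ∂L/∂y' |_{x=9} = 0, i.e. y'(9) = 0.
Compute y'(x) = A k sinh(k x) + B k cosh(k x), so
    y'(9) = A k sinh(k·9) + B k cosh(k·9) = 0
    ⇒ B = −A tanh(k·9) = 3 tanh(sqrt(10)·9).
Therefore the extremal is
    y(x) = −3 cosh(sqrt(10) x) + 3 tanh(sqrt(10)·9) sinh(sqrt(10) x).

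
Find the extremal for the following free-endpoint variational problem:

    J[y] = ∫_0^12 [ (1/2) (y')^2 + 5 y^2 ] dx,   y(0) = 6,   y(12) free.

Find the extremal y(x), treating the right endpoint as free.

The Lagrangian L = (1/2) (y')^2 + 5 y^2 gives
    ∂L/∂y = 10 y,   ∂L/∂y' = y'.
Euler-Lagrange: y'' − 10 y = 0.
With k = sqrt(10), the general solution is
    y(x) = A cosh(sqrt(10) x) + B sinh(sqrt(10) x).
Fixed left endpoint y(0) = 6 ⇒ A = 6.
The right endpoint x = 12 is free, so the natural (transversality) condition is ∂L/∂y' |_{x=12} = 0, i.e. y'(12) = 0.
Compute y'(x) = A k sinh(k x) + B k cosh(k x), so
    y'(12) = A k sinh(k·12) + B k cosh(k·12) = 0
    ⇒ B = −A tanh(k·12) = − 6 tanh(sqrt(10)·12).
Therefore the extremal is
    y(x) = 6 cosh(sqrt(10) x) − 6 tanh(sqrt(10)·12) sinh(sqrt(10) x).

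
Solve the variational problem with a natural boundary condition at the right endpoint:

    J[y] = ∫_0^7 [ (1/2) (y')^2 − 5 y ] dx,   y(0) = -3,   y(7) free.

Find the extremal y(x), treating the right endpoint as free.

The Lagrangian L = (1/2) (y')^2 − 5 y gives
    ∂L/∂y = −5,   ∂L/∂y' = y'.
Euler-Lagrange: d/dx(y') − (−5) = 0, i.e. y'' + 5 = 0, so
    y(x) = −(5/2) x^2 + C1 x + C2.
Fixed left endpoint y(0) = -3 ⇒ C2 = -3.
The right endpoint x = 7 is free, so the natural (transversality) condition is ∂L/∂y' |_{x=7} = 0, i.e. y'(7) = 0.
Compute y'(x) = −5 x + C1, so y'(7) = −35 + C1 = 0 ⇒ C1 = 35.
Therefore the extremal is
    y(x) = −(5/2) x^2 + 35 x − 3.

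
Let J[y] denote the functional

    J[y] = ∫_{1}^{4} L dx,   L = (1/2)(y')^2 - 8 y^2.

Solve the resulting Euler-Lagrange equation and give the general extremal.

The Lagrangian is L = (1/2)(y')^2 - 8 y^2.
∂L/∂y = -16y.
∂L/∂y' = y'.
The Euler-Lagrange equation d/dx(∂L/∂y') − ∂L/∂y = 0 becomes:
    y'' + 16 y = 0
General solution: y(x) = A sin(4x) + B cos(4x), where A and B are arbitrary constants fixed by the endpoint conditions.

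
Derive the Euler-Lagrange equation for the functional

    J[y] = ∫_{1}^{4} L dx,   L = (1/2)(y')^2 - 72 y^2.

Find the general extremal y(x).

The Lagrangian is L = (1/2)(y')^2 - 72 y^2.
∂L/∂y = -144y.
∂L/∂y' = y'.
The Euler-Lagrange equation d/dx(∂L/∂y') − ∂L/∂y = 0 becomes:
    y'' + 144 y = 0
General solution: y(x) = A sin(12x) + B cos(12x), where A and B are arbitrary constants fixed by the endpoint conditions.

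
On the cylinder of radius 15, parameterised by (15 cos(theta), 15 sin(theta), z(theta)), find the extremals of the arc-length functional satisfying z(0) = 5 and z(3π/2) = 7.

Parameterise the cylinder of radius R = 15 as
    r(θ) = (15 cos θ, 15 sin θ, z(θ)).
The arc-length element is
    ds = sqrt(225 + (dz/dθ)^2) dθ,
so the Lagrangian is L = sqrt(225 + z'^2).
L depends on z' only, not on z or θ, so ∂L/∂z = 0 and
    ∂L/∂z' = z' / sqrt(225 + z'^2).
The Euler-Lagrange equation gives
    d/dθ( z' / sqrt(225 + z'^2) ) = 0,
so z' is constant. Integrating once:
    z(θ) = a θ + b,
a helix on the cylinder (a straight line when the cylinder is unrolled). The constants a, b are determined by the endpoint conditions.
With endpoint conditions z(0) = 5 and z(3π/2) = 7: from z(0) = b we get b = 5, and a·3π/2 + 5 = 7 gives a = 4/(3π), so
    z(θ) = (4/(3π)) θ + 5.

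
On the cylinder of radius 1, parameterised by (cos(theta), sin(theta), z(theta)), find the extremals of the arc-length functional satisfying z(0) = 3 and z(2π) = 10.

Parameterise the cylinder of radius R = 1 as
    r(θ) = (cos θ, sin θ, z(θ)).
The arc-length element is
    ds = sqrt(1 + (dz/dθ)^2) dθ,
so the Lagrangian is L = sqrt(1 + z'^2).
L depends on z' only, not on z or θ, so ∂L/∂z = 0 and
    ∂L/∂z' = z' / sqrt(1 + z'^2).
The Euler-Lagrange equation gives
    d/dθ( z' / sqrt(1 + z'^2) ) = 0,
so z' is constant. Integrating once:
    z(θ) = a θ + b,
a helix on the cylinder (a straight line when the cylinder is unrolled). The constants a, b are determined by the endpoint conditions.
With endpoint conditions z(0) = 3 and z(2π) = 10: from z(0) = b we get b = 3, and a·2π + 3 = 10 gives a = 7/(2π), so
    z(θ) = (7/(2π)) θ + 3.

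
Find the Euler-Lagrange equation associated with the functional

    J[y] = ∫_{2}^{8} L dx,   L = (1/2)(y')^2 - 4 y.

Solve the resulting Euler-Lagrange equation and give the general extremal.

The Lagrangian is L = (1/2)(y')^2 - 4 y.
∂L/∂y = -4.
∂L/∂y' = y'.
The Euler-Lagrange equation d/dx(∂L/∂y') − ∂L/∂y = 0 becomes:
    y'' + 4 = 0
General solution: y(x) = -2 x^2 + A x + B, where A and B are arbitrary constants fixed by the endpoint conditions.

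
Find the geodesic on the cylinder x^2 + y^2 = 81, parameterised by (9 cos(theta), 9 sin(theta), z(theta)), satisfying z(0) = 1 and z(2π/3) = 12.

Parameterise the cylinder of radius R = 9 as
    r(θ) = (9 cos θ, 9 sin θ, z(θ)).
The arc-length element is
    ds = sqrt(81 + (dz/dθ)^2) dθ,
so the Lagrangian is L = sqrt(81 + z'^2).
L depends on z' only, not on z or θ, so ∂L/∂z = 0 and
    ∂L/∂z' = z' / sqrt(81 + z'^2).
The Euler-Lagrange equation gives
    d/dθ( z' / sqrt(81 + z'^2) ) = 0,
so z' is constant. Integrating once:
    z(θ) = a θ + b,
a helix on the cylinder (a straight line when the cylinder is unrolled). The constants a, b are determined by the endpoint conditions.
With endpoint conditions z(0) = 1 and z(2π/3) = 12: from z(0) = b we get b = 1, and a·2π/3 + 1 = 12 gives a = 33/(2π), so
    z(θ) = (33/(2π)) θ + 1.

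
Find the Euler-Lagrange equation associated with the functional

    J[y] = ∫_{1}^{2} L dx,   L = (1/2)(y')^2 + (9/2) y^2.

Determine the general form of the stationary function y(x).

The Lagrangian is L = (1/2)(y')^2 + (9/2) y^2.
∂L/∂y = 9y.
∂L/∂y' = y'.
The Euler-Lagrange equation d/dx(∂L/∂y') − ∂L/∂y = 0 becomes:
    y'' - 9 y = 0
General solution: y(x) = A e^(3x) + B e^(-3x), where A and B are arbitrary constants fixed by the endpoint conditions.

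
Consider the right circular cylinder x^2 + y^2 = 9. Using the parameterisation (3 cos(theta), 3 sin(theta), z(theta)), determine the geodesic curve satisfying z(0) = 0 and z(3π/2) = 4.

Parameterise the cylinder of radius R = 3 as
    r(θ) = (3 cos θ, 3 sin θ, z(θ)).
The arc-length element is
    ds = sqrt(9 + (dz/dθ)^2) dθ,
so the Lagrangian is L = sqrt(9 + z'^2).
L depends on z' only, not on z or θ, so ∂L/∂z = 0 and
    ∂L/∂z' = z' / sqrt(9 + z'^2).
The Euler-Lagrange equation gives
    d/dθ( z' / sqrt(9 + z'^2) ) = 0,
so z' is constant. Integrating once:
    z(θ) = a θ + b,
a helix on the cylinder (a straight line when the cylinder is unrolled). The constants a, b are determined by the endpoint conditions.
With endpoint conditions z(0) = 0 and z(3π/2) = 4: from z(0) = b we get b = 0, and a·3π/2 + 0 = 4 gives a = 8/(3π), so
    z(θ) = (8/(3π)) θ.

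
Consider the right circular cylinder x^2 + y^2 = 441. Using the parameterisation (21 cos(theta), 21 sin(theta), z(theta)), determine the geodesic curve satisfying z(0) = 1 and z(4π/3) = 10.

Parameterise the cylinder of radius R = 21 as
    r(θ) = (21 cos θ, 21 sin θ, z(θ)).
The arc-length element is
    ds = sqrt(441 + (dz/dθ)^2) dθ,
so the Lagrangian is L = sqrt(441 + z'^2).
L depends on z' only, not on z or θ, so ∂L/∂z = 0 and
    ∂L/∂z' = z' / sqrt(441 + z'^2).
The Euler-Lagrange equation gives
    d/dθ( z' / sqrt(441 + z'^2) ) = 0,
so z' is constant. Integrating once:
    z(θ) = a θ + b,
a helix on the cylinder (a straight line when the cylinder is unrolled). The constants a, b are determined by the endpoint conditions.
With endpoint conditions z(0) = 1 and z(4π/3) = 10: from z(0) = b we get b = 1, and a·4π/3 + 1 = 10 gives a = 27/(4π), so
    z(θ) = (27/(4π)) θ + 1.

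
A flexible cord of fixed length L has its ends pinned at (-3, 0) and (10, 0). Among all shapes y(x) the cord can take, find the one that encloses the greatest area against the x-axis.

Set up the augmented Lagrangian using a multiplier λ for the length constraint:
    F(y, y') = y − λ sqrt(1 + y'^2).
F has no explicit x dependence, so the Beltrami identity yields a first integral
    F − y' ∂F/∂y' = C.
Compute ∂F/∂y' = −λ y' / sqrt(1 + y'^2). Then
    y − λ sqrt(1 + y'^2) + λ y'^2 / sqrt(1 + y'^2) = C
    ⇒  y − λ / sqrt(1 + y'^2) = C.
Solving for y' and integrating gives
    (x − a)^2 + (y − b)^2 = λ^2,
a circular arc of radius λ. The constants a, b are determined by the endpoint conditions y(-3) = y(10) = 0, and λ is fixed implicitly by the length constraint
    ∫_{-3}^{10} sqrt(1 + y'^2) dx = L.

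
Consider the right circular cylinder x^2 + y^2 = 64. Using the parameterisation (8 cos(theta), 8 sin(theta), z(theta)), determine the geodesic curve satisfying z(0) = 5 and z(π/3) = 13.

Parameterise the cylinder of radius R = 8 as
    r(θ) = (8 cos θ, 8 sin θ, z(θ)).
The arc-length element is
    ds = sqrt(64 + (dz/dθ)^2) dθ,
so the Lagrangian is L = sqrt(64 + z'^2).
L depends on z' only, not on z or θ, so ∂L/∂z = 0 and
    ∂L/∂z' = z' / sqrt(64 + z'^2).
The Euler-Lagrange equation gives
    d/dθ( z' / sqrt(64 + z'^2) ) = 0,
so z' is constant. Integrating once:
    z(θ) = a θ + b,
a helix on the cylinder (a straight line when the cylinder is unrolled). The constants a, b are determined by the endpoint conditions.
With endpoint conditions z(0) = 5 and z(π/3) = 13: from z(0) = b we get b = 5, and a·π/3 + 5 = 13 gives a = 24/π, so
    z(θ) = (24/π) θ + 5.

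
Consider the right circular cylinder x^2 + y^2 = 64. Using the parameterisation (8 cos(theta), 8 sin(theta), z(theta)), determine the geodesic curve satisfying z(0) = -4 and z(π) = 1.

Parameterise the cylinder of radius R = 8 as
    r(θ) = (8 cos θ, 8 sin θ, z(θ)).
The arc-length element is
    ds = sqrt(64 + (dz/dθ)^2) dθ,
so the Lagrangian is L = sqrt(64 + z'^2).
L depends on z' only, not on z or θ, so ∂L/∂z = 0 and
    ∂L/∂z' = z' / sqrt(64 + z'^2).
The Euler-Lagrange equation gives
    d/dθ( z' / sqrt(64 + z'^2) ) = 0,
so z' is constant. Integrating once:
    z(θ) = a θ + b,
a helix on the cylinder (a straight line when the cylinder is unrolled). The constants a, b are determined by the endpoint conditions.
With endpoint conditions z(0) = -4 and z(π) = 1: from z(0) = b we get b = -4, and a·π + -4 = 1 gives a = 5/π, so
    z(θ) = (5/π) θ − 4.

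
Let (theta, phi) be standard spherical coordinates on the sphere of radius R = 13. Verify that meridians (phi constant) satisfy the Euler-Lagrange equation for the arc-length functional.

On the sphere of radius R = 13 with spherical coordinates (θ, φ), the induced metric is
    ds^2 = 169(dθ^2 + sin^2(θ) dφ^2).
Using θ as the parameter, the arc-length functional becomes
    J[φ] = ∫ 13 sqrt(1 + sin^2(θ) (dφ/dθ)^2) dθ.
So L = 13 sqrt(1 + sin^2(θ) φ'^2). Compute
    ∂L/∂φ = 0  (L has no explicit φ dependence),
    ∂L/∂φ' = 13 sin^2(θ) φ' / sqrt(1 + sin^2(θ) φ'^2).
For the candidate φ(θ) = c (constant), φ' = 0, so ∂L/∂φ' evaluated along the candidate vanishes, and ∂L/∂φ is identically zero. Hence
    d/dθ(∂L/∂φ') − ∂L/∂φ = 0
is satisfied. Therefore meridians φ = const are extremals of arc length — they are geodesics on the sphere.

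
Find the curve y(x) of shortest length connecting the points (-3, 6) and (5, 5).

Arc-length functional: J[y] = ∫ sqrt(1 + (y')^2) dx.
Lagrangian L = sqrt(1 + (y')^2) has no explicit y dependence, so ∂L/∂y = 0 and the Euler-Lagrange equation gives
    d/dx( y' / sqrt(1 + (y')^2) ) = 0  ⇒  y' / sqrt(1 + (y')^2) = const.
Hence y' is constant, so y(x) is affine.
Fitting the endpoints (-3, 6) and (5, 5):
    slope m = (5 − 6) / (5 − (-3)) = -1/8,
    intercept c = 6 − m·(-3) = 45/8.
Extremal: y(x) = (-1/8) x + 45/8.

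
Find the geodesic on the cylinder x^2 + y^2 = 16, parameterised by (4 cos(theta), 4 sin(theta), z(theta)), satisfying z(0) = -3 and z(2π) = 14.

Parameterise the cylinder of radius R = 4 as
    r(θ) = (4 cos θ, 4 sin θ, z(θ)).
The arc-length element is
    ds = sqrt(16 + (dz/dθ)^2) dθ,
so the Lagrangian is L = sqrt(16 + z'^2).
L depends on z' only, not on z or θ, so ∂L/∂z = 0 and
    ∂L/∂z' = z' / sqrt(16 + z'^2).
The Euler-Lagrange equation gives
    d/dθ( z' / sqrt(16 + z'^2) ) = 0,
so z' is constant. Integrating once:
    z(θ) = a θ + b,
a helix on the cylinder (a straight line when the cylinder is unrolled). The constants a, b are determined by the endpoint conditions.
With endpoint conditions z(0) = -3 and z(2π) = 14: from z(0) = b we get b = -3, and a·2π + -3 = 14 gives a = 17/(2π), so
    z(θ) = (17/(2π)) θ − 3.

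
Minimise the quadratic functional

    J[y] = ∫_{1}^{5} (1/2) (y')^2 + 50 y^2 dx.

The Lagrangian is L = (1/2) (y')^2 + 50 y^2.
Compute ∂L/∂y = 100y, ∂L/∂y' = y'.
The Euler-Lagrange equation d/dx(∂L/∂y') − ∂L/∂y = 0 reduces to
    y'' − 100 y = 0.
Its general solution is
    y(x) = A e^(10x) + B e^(−10x),
with A, B fixed by the endpoint conditions.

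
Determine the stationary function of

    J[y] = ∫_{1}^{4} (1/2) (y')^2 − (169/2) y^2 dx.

The Lagrangian is L = (1/2) (y')^2 − (169/2) y^2.
Compute ∂L/∂y = -169y, ∂L/∂y' = y'.
The Euler-Lagrange equation d/dx(∂L/∂y') − ∂L/∂y = 0 reduces to
    y'' + 169 y = 0.
Its general solution is
    y(x) = A sin(13x) + B cos(13x),
with A, B fixed by the endpoint conditions.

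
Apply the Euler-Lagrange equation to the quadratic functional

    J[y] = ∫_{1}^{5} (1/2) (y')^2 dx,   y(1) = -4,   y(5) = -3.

The Lagrangian is L = (1/2) (y')^2.
Compute ∂L/∂y = 0, ∂L/∂y' = y'.
The Euler-Lagrange equation d/dx(∂L/∂y') − ∂L/∂y = 0 reduces to
    y'' = 0.
Its general solution is
    y(x) = A x + B,
with A, B fixed by the endpoint conditions.
Applying the endpoint conditions y(1) = -4 and y(5) = -3: solve A·1 + B = -4 and A·5 + B = -3. Subtracting gives A(5 − 1) = -3 − -4, so A = 1/4, and B = -4 − A·1 = -17/4. Therefore
    y(x) = (1/4) x - 17/4.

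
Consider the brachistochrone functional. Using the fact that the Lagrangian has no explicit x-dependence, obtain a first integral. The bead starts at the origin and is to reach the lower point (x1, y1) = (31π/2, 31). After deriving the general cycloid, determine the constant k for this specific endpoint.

The Lagrangian L = sqrt((1 + y'^2) / y) has no explicit x dependence, so the Beltrami identity applies:
    L − y' ∂L/∂y' = C.
Compute ∂L/∂y' = y' / sqrt(y (1 + y'^2)).
Substitute:
    sqrt((1 + y'^2)/y) − y'·y' / sqrt(y (1 + y'^2))
    = (1 + y'^2) / sqrt(y (1 + y'^2)) − y'^2 / sqrt(y (1 + y'^2))
    = 1 / sqrt(y (1 + y'^2)) = C.
Squaring and rearranging gives the first integral
    y (1 + y'^2) = 1/C^2 =: k   (constant).
Solving this first-order ODE by the substitution
    y = (k/2)(1 − cos θ)
yields the cycloid parameterisation
    x(θ) = (k/2)(θ − sin θ),   y(θ) = (k/2)(1 − cos θ).
The constant k is fixed by the endpoint condition.
Now fit the given lower endpoint (x1, y1) = (31π/2, 31). At the bottom of the first arch (θ = π), the parametric equations give
    y(π) = (k/2)(1 − cos π) = k,
    x(π) = (k/2)(π − sin π) = kπ/2.
Matching y(π) = 31 gives k = 31, consistent with x(π) = 31π/2. Therefore the specific cycloid is
    x(θ) = (31/2)(θ − sin θ),   y(θ) = (31/2)(1 − cos θ).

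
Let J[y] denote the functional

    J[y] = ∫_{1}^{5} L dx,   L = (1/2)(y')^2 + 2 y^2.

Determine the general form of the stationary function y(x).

The Lagrangian is L = (1/2)(y')^2 + 2 y^2.
∂L/∂y = 4y.
∂L/∂y' = y'.
The Euler-Lagrange equation d/dx(∂L/∂y') − ∂L/∂y = 0 becomes:
    y'' - 4 y = 0
General solution: y(x) = A e^(2x) + B e^(-2x), where A and B are arbitrary constants fixed by the endpoint conditions.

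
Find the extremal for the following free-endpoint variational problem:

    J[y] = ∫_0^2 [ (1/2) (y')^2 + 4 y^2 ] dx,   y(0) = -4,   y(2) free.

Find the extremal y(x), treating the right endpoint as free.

The Lagrangian L = (1/2) (y')^2 + 4 y^2 gives
    ∂L/∂y = 8 y,   ∂L/∂y' = y'.
Euler-Lagrange: y'' − 8 y = 0.
With k = sqrt(8), the general solution is
    y(x) = A cosh(sqrt(8) x) + B sinh(sqrt(8) x).
Fixed left endpoint y(0) = -4 ⇒ A = -4.
The right endpoint x = 2 is free, so the natural (transversality) condition is ∂L/∂y' |_{x=2} = 0, i.e. y'(2) = 0.
Compute y'(x) = A k sinh(k x) + B k cosh(k x), so
    y'(2) = A k sinh(k·2) + B k cosh(k·2) = 0
    ⇒ B = −A tanh(k·2) = 4 tanh(sqrt(8)·2).
Therefore the extremal is
    y(x) = −4 cosh(sqrt(8) x) + 4 tanh(sqrt(8)·2) sinh(sqrt(8) x).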